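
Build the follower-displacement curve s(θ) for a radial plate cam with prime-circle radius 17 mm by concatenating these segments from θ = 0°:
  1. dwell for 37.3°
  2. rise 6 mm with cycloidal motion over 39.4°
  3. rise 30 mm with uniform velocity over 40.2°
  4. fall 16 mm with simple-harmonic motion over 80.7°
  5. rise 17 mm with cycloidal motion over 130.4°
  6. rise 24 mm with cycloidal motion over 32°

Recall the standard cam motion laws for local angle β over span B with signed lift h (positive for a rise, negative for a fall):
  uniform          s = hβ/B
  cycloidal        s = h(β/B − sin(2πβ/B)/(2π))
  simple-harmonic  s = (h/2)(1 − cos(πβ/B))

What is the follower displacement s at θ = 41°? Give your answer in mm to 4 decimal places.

seg 1 [0°–37.3°] dwell: s stays 0.0000
seg 2 [37.3°–76.7°] cycloidal, h=6: θ=41° here. β=3.7, B=39.4. 6·(0.0939 − sin(2π·0.0939)/(2π)) = 0.0321 → s = 0.0321

0.0321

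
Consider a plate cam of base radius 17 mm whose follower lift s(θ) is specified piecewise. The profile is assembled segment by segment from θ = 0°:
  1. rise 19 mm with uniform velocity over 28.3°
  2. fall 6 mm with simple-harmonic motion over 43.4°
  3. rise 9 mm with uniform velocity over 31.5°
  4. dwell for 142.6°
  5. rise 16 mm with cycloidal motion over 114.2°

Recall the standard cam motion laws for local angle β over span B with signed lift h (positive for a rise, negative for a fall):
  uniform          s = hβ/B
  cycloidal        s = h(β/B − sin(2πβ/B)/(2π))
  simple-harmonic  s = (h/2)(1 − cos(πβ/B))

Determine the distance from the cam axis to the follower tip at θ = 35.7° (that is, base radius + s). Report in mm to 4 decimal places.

seg 1 [0°–28.3°] uniform, h=19: full span → s += 19 → s = 19.0000
seg 2 [28.3°–71.7°] simple-harmonic, h=-6: θ=35.7° here. β=7.4, B=43.4. -6/2·(1 − cos(π·0.1705)) = -0.4202 → s = 18.5798
radial distance = base radius + s = 17 + 18.5798 = 35.5798

35.5798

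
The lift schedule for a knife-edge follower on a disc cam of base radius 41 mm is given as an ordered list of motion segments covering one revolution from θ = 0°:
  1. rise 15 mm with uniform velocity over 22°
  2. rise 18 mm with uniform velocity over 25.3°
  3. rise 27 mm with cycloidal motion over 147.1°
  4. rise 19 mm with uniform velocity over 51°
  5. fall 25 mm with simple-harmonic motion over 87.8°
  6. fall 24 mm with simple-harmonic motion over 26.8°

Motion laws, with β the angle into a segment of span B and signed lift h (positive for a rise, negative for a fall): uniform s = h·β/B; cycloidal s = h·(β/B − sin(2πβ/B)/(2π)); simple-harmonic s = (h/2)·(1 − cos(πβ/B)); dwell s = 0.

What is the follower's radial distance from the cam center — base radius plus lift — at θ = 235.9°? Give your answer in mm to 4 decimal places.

seg 1 [0°–22°] uniform, h=15: full span → s += 15 → s = 15.0000
seg 2 [22°–47.3°] uniform, h=18: full span → s += 18 → s = 33.0000
seg 3 [47.3°–194.4°] cycloidal, h=27: full span → s += 27 → s = 60.0000
seg 4 [194.4°–245.4°] uniform, h=19: θ=235.9° here. β=41.5, B=51. 19·41.5/51 = 15.4608 → s = 75.4608
radial distance = base radius + s = 41 + 75.4608 = 116.4608

116.4608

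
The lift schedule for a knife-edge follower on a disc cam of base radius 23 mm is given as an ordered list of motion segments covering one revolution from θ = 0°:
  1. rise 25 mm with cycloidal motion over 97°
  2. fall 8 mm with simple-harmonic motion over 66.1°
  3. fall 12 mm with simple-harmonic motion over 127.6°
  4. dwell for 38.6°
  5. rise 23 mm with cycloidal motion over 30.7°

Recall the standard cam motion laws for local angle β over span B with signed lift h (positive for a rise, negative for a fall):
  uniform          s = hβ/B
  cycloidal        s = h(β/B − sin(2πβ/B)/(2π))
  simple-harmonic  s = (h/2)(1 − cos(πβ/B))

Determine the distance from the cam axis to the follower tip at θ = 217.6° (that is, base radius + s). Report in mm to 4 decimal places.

seg 1 [0°–97°] cycloidal, h=25: full span → s += 25 → s = 25.0000
seg 2 [97°–163.1°] simple-harmonic, h=-8: full span → s += -8 → s = 17.0000
seg 3 [163.1°–290.7°] simple-harmonic, h=-12: θ=217.6° here. β=54.5, B=127.6. -12/2·(1 − cos(π·0.4271)) = -4.6381 → s = 12.3619
radial distance = base radius + s = 23 + 12.3619 = 35.3619

35.3619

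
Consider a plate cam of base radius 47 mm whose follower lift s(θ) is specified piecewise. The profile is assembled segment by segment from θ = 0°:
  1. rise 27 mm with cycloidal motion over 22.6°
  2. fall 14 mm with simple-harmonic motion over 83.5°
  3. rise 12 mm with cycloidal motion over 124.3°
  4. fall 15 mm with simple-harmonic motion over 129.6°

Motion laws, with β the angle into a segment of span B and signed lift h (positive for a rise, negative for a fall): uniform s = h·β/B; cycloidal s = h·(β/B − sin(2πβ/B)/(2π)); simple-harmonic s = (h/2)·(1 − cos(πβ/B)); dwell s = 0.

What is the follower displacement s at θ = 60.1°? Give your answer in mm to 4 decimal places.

seg 1 [0°–22.6°] cycloidal, h=27: full span → s += 27 → s = 27.0000
seg 2 [22.6°–106.1°] simple-harmonic, h=-14: θ=60.1° here. β=37.5, B=83.5. -14/2·(1 − cos(π·0.4491)) = -5.8855 → s = 21.1145

21.1145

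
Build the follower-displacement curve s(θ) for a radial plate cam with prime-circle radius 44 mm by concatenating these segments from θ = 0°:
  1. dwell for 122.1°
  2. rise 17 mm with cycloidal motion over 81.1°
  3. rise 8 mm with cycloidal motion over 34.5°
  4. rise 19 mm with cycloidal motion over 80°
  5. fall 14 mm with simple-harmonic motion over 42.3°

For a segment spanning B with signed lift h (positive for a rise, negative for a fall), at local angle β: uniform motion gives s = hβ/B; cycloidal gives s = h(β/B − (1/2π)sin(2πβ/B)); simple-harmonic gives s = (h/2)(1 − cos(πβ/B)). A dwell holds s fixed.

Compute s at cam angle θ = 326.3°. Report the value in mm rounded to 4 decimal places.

seg 1 [0°–122.1°] dwell: s stays 0.0000
seg 2 [122.1°–203.2°] cycloidal, h=17: full span → s += 17 → s = 17.0000
seg 3 [203.2°–237.7°] cycloidal, h=8: full span → s += 8 → s = 25.0000
seg 4 [237.7°–317.7°] cycloidal, h=19: full span → s += 19 → s = 44.0000
seg 5 [317.7°–360°] simple-harmonic, h=-14: θ=326.3° here. β=8.6, B=42.3. -14/2·(1 − cos(π·0.2033)) = -1.3800 → s = 42.6200

42.6200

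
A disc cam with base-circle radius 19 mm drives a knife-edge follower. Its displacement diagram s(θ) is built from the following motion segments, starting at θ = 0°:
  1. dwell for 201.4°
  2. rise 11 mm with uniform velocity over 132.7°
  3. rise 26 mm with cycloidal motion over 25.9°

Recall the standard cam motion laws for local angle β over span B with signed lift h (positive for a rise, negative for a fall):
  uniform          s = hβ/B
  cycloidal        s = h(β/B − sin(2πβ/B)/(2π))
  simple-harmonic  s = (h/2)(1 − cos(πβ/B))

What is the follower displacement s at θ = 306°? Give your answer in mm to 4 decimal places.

seg 1 [0°–201.4°] dwell: s stays 0.0000
seg 2 [201.4°–334.1°] uniform, h=11: θ=306° here. β=104.6, B=132.7. 11·104.6/132.7 = 8.6707 → s = 8.6707

8.6707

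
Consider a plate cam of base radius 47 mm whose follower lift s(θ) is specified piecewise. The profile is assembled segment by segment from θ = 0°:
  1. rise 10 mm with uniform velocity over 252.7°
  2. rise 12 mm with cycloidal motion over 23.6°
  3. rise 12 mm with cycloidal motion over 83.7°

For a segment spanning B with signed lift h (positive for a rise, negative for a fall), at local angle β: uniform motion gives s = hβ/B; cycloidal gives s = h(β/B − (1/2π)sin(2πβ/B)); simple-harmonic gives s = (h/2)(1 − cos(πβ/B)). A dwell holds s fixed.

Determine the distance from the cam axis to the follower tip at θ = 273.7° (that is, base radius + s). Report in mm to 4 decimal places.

seg 1 [0°–252.7°] uniform, h=10: full span → s += 10 → s = 10.0000
seg 2 [252.7°–276.3°] cycloidal, h=12: θ=273.7° here. β=21, B=23.6. 12·(0.8898 − sin(2π·0.8898)/(2π)) = 11.8969 → s = 21.8969
radial distance = base radius + s = 47 + 21.8969 = 68.8969

68.8969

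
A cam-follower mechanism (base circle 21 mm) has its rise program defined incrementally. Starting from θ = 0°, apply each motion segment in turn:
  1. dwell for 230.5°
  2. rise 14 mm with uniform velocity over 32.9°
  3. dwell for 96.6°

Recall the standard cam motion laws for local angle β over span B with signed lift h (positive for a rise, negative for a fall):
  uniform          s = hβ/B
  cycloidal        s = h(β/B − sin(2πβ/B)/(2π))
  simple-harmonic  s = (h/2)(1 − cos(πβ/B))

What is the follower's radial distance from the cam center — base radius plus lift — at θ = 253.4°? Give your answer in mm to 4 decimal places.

seg 1 [0°–230.5°] dwell: s stays 0.0000
seg 2 [230.5°–263.4°] uniform, h=14: θ=253.4° here. β=22.9, B=32.9. 14·22.9/32.9 = 9.7447 → s = 9.7447
radial distance = base radius + s = 21 + 9.7447 = 30.7447

30.7447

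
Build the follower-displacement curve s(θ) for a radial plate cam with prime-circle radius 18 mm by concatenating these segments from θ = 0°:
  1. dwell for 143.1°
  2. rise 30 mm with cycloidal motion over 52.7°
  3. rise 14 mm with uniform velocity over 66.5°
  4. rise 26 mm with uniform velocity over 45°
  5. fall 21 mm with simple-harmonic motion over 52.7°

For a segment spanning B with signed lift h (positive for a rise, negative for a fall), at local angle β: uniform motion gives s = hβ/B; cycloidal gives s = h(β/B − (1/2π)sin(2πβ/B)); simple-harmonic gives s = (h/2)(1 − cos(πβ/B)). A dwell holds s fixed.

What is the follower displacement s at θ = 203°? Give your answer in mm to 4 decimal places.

seg 1 [0°–143.1°] dwell: s stays 0.0000
seg 2 [143.1°–195.8°] cycloidal, h=30: full span → s += 30 → s = 30.0000
seg 3 [195.8°–262.3°] uniform, h=14: θ=203° here. β=7.2, B=66.5. 14·7.2/66.5 = 1.5158 → s = 31.5158

31.5158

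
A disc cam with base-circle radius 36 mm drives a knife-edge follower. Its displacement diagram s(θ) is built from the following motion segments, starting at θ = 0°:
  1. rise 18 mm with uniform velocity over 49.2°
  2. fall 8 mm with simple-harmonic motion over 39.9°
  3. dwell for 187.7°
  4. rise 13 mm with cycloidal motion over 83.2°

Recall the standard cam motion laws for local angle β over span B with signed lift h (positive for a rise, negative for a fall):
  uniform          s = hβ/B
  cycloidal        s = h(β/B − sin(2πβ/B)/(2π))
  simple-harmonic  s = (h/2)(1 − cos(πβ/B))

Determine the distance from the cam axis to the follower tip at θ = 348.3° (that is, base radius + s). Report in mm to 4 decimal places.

seg 1 [0°–49.2°] uniform, h=18: full span → s += 18 → s = 18.0000
seg 2 [49.2°–89.1°] simple-harmonic, h=-8: full span → s += -8 → s = 10.0000
seg 3 [89.1°–276.8°] dwell: s stays 10.0000
seg 4 [276.8°–360°] cycloidal, h=13: θ=348.3° here. β=71.5, B=83.2. 13·(0.8594 − sin(2π·0.8594)/(2π)) = 12.7712 → s = 22.7712
radial distance = base radius + s = 36 + 22.7712 = 58.7712

58.7712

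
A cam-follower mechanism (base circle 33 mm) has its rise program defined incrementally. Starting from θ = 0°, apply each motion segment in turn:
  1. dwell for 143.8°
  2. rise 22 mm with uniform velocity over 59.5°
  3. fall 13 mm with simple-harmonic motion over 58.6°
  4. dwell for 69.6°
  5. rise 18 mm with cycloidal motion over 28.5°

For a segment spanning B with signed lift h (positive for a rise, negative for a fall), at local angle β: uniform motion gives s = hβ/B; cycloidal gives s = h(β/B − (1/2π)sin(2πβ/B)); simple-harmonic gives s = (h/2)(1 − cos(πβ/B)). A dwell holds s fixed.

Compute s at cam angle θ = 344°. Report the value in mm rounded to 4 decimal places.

seg 1 [0°–143.8°] dwell: s stays 0.0000
seg 2 [143.8°–203.3°] uniform, h=22: full span → s += 22 → s = 22.0000
seg 3 [203.3°–261.9°] simple-harmonic, h=-13: full span → s += -13 → s = 9.0000
seg 4 [261.9°–331.5°] dwell: s stays 9.0000
seg 5 [331.5°–360°] cycloidal, h=18: θ=344° here. β=12.5, B=28.5. 18·(0.4386 − sin(2π·0.4386)/(2π)) = 6.8167 → s = 15.8167

15.8167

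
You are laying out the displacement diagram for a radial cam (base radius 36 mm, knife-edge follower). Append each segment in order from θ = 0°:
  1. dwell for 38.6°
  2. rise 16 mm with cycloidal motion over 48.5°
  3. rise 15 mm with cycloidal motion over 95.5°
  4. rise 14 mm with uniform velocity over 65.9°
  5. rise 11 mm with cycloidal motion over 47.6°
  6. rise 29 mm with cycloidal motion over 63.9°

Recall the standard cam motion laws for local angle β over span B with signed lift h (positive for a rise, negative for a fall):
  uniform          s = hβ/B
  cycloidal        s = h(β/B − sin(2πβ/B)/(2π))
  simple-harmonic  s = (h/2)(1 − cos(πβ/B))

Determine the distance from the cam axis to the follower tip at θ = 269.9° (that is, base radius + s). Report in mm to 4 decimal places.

seg 1 [0°–38.6°] dwell: s stays 0.0000
seg 2 [38.6°–87.1°] cycloidal, h=16: full span → s += 16 → s = 16.0000
seg 3 [87.1°–182.6°] cycloidal, h=15: full span → s += 15 → s = 31.0000
seg 4 [182.6°–248.5°] uniform, h=14: full span → s += 14 → s = 45.0000
seg 5 [248.5°–296.1°] cycloidal, h=11: θ=269.9° here. β=21.4, B=47.6. 11·(0.4496 − sin(2π·0.4496)/(2π)) = 4.4000 → s = 49.4000
radial distance = base radius + s = 36 + 49.4000 = 85.4000

85.4000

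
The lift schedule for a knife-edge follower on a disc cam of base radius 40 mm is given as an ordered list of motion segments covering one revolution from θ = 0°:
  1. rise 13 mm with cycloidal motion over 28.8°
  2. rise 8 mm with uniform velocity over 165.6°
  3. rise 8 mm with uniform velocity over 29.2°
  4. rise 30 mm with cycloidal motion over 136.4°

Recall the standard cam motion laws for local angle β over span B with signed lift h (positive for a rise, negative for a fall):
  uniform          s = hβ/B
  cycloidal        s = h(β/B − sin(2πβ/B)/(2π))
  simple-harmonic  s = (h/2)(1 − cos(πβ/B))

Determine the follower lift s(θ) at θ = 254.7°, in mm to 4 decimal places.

seg 1 [0°–28.8°] cycloidal, h=13: full span → s += 13 → s = 13.0000
seg 2 [28.8°–194.4°] uniform, h=8: full span → s += 8 → s = 21.0000
seg 3 [194.4°–223.6°] uniform, h=8: full span → s += 8 → s = 29.0000
seg 4 [223.6°–360°] cycloidal, h=30: θ=254.7° here. β=31.1, B=136.4. 30·(0.2280 − sin(2π·0.2280)/(2π)) = 2.1110 → s = 31.1110

31.1110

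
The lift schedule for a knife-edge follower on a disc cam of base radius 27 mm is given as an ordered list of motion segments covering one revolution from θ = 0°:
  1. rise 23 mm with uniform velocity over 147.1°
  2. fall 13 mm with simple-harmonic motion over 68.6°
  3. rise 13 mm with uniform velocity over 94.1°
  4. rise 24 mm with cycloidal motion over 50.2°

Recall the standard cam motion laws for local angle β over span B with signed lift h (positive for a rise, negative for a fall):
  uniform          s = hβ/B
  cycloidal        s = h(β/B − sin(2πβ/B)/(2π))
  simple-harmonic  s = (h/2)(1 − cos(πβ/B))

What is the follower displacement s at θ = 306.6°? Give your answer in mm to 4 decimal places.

seg 1 [0°–147.1°] uniform, h=23: full span → s += 23 → s = 23.0000
seg 2 [147.1°–215.7°] simple-harmonic, h=-13: full span → s += -13 → s = 10.0000
seg 3 [215.7°–309.8°] uniform, h=13: θ=306.6° here. β=90.9, B=94.1. 13·90.9/94.1 = 12.5579 → s = 22.5579

22.5579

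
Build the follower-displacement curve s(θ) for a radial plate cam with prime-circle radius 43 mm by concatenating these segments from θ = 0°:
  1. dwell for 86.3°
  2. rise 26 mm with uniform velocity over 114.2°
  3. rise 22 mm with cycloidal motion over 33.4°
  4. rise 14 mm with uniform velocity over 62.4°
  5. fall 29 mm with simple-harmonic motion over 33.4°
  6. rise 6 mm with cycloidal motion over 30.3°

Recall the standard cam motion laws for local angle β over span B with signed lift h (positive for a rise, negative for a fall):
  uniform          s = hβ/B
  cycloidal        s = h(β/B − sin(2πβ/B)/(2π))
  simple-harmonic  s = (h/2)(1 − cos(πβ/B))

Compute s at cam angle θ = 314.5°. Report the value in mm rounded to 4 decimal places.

seg 1 [0°–86.3°] dwell: s stays 0.0000
seg 2 [86.3°–200.5°] uniform, h=26: full span → s += 26 → s = 26.0000
seg 3 [200.5°–233.9°] cycloidal, h=22: full span → s += 22 → s = 48.0000
seg 4 [233.9°–296.3°] uniform, h=14: full span → s += 14 → s = 62.0000
seg 5 [296.3°–329.7°] simple-harmonic, h=-29: θ=314.5° here. β=18.2, B=33.4. -29/2·(1 − cos(π·0.5449)) = -16.5390 → s = 45.4610

45.4610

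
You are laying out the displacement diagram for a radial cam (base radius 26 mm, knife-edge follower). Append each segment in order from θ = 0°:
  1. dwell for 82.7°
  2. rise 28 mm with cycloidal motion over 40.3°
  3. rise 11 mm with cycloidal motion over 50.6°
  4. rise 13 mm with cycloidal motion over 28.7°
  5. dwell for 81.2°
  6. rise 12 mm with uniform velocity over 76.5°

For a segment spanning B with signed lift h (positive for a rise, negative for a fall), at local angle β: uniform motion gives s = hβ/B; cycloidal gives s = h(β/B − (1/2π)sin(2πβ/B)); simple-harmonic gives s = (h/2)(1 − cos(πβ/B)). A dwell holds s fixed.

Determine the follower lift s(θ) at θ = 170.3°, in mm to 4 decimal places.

seg 1 [0°–82.7°] dwell: s stays 0.0000
seg 2 [82.7°–123°] cycloidal, h=28: full span → s += 28 → s = 28.0000
seg 3 [123°–173.6°] cycloidal, h=11: θ=170.3° here. β=47.3, B=50.6. 11·(0.9348 − sin(2π·0.9348)/(2π)) = 10.9801 → s = 38.9801

38.9801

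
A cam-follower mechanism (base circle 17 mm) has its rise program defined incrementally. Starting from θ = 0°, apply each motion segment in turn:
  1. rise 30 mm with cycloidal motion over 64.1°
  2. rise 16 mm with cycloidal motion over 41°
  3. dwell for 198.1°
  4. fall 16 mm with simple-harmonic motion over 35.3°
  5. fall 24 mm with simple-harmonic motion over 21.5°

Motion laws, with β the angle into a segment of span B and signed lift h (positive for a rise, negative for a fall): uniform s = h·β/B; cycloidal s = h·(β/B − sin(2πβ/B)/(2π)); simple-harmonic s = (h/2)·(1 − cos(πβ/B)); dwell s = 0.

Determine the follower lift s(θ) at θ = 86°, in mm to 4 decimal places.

seg 1 [0°–64.1°] cycloidal, h=30: full span → s += 30 → s = 30.0000
seg 2 [64.1°–105.1°] cycloidal, h=16: θ=86° here. β=21.9, B=41. 16·(0.5341 − sin(2π·0.5341)/(2π)) = 9.0885 → s = 39.0885

39.0885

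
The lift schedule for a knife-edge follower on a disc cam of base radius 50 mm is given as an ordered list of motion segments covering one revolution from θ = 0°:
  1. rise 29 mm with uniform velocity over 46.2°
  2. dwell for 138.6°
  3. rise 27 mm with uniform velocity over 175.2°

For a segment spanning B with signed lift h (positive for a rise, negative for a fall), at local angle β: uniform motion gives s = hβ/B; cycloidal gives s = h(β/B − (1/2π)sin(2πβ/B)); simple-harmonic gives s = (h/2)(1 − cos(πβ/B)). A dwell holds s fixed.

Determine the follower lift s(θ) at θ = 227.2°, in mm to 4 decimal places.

seg 1 [0°–46.2°] uniform, h=29: full span → s += 29 → s = 29.0000
seg 2 [46.2°–184.8°] dwell: s stays 29.0000
seg 3 [184.8°–360°] uniform, h=27: θ=227.2° here. β=42.4, B=175.2. 27·42.4/175.2 = 6.5342 → s = 35.5342

35.5342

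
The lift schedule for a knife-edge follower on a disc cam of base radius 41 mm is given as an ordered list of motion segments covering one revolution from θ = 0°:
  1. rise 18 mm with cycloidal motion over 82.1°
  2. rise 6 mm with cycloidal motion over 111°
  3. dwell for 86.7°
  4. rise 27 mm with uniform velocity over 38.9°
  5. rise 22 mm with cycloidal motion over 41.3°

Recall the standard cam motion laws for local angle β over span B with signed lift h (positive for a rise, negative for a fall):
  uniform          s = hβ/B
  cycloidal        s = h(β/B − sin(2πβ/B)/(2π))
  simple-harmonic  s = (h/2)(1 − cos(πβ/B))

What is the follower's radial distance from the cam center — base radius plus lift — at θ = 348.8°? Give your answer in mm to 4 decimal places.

seg 1 [0°–82.1°] cycloidal, h=18: full span → s += 18 → s = 18.0000
seg 2 [82.1°–193.1°] cycloidal, h=6: full span → s += 6 → s = 24.0000
seg 3 [193.1°–279.8°] dwell: s stays 24.0000
seg 4 [279.8°–318.7°] uniform, h=27: full span → s += 27 → s = 51.0000
seg 5 [318.7°–360°] cycloidal, h=22: θ=348.8° here. β=30.1, B=41.3. 22·(0.7288 − sin(2π·0.7288)/(2π)) = 19.5043 → s = 70.5043
radial distance = base radius + s = 41 + 70.5043 = 111.5043

111.5043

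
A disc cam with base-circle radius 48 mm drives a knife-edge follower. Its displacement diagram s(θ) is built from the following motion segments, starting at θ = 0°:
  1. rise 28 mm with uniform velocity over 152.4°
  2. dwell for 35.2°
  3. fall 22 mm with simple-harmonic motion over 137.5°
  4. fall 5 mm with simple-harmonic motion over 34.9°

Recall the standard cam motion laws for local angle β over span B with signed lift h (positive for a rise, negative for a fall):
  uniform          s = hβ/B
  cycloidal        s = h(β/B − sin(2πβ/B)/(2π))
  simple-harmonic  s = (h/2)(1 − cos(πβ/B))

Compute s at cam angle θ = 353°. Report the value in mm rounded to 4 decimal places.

seg 1 [0°–152.4°] uniform, h=28: full span → s += 28 → s = 28.0000
seg 2 [152.4°–187.6°] dwell: s stays 28.0000
seg 3 [187.6°–325.1°] simple-harmonic, h=-22: full span → s += -22 → s = 6.0000
seg 4 [325.1°–360°] simple-harmonic, h=-5: θ=353° here. β=27.9, B=34.9. -5/2·(1 − cos(π·0.7994)) = -4.5199 → s = 1.4801

1.4801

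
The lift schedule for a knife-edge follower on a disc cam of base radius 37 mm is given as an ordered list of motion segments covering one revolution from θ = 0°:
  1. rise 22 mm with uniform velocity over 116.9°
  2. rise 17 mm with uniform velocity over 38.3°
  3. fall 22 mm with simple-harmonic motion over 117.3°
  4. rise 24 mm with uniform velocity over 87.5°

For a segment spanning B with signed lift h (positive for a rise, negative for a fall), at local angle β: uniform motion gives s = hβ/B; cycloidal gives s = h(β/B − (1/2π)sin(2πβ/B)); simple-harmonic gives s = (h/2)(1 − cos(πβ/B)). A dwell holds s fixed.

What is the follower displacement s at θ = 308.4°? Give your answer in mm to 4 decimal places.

seg 1 [0°–116.9°] uniform, h=22: full span → s += 22 → s = 22.0000
seg 2 [116.9°–155.2°] uniform, h=17: full span → s += 17 → s = 39.0000
seg 3 [155.2°–272.5°] simple-harmonic, h=-22: full span → s += -22 → s = 17.0000
seg 4 [272.5°–360°] uniform, h=24: θ=308.4° here. β=35.9, B=87.5. 24·35.9/87.5 = 9.8469 → s = 26.8469

26.8469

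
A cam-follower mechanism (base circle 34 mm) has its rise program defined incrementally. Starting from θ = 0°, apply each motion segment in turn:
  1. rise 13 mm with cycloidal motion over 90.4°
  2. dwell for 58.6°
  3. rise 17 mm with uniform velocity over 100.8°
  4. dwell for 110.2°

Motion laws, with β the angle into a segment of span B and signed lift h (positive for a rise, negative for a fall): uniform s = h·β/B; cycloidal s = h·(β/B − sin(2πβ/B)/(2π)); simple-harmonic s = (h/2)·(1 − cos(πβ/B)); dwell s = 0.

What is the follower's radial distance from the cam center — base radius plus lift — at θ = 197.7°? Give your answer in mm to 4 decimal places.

seg 1 [0°–90.4°] cycloidal, h=13: full span → s += 13 → s = 13.0000
seg 2 [90.4°–149°] dwell: s stays 13.0000
seg 3 [149°–249.8°] uniform, h=17: θ=197.7° here. β=48.7, B=100.8. 17·48.7/100.8 = 8.2133 → s = 21.2133
radial distance = base radius + s = 34 + 21.2133 = 55.2133

55.2133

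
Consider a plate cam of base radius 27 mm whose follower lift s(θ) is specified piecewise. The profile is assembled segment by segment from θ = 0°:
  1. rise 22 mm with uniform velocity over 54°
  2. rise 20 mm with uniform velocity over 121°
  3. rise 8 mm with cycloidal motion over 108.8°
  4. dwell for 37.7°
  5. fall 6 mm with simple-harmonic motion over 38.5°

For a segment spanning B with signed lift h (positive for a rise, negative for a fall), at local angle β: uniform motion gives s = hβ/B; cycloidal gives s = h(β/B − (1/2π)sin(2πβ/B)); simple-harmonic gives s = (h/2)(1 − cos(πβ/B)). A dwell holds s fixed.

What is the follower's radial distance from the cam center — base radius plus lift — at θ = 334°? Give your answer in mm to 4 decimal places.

seg 1 [0°–54°] uniform, h=22: full span → s += 22 → s = 22.0000
seg 2 [54°–175°] uniform, h=20: full span → s += 20 → s = 42.0000
seg 3 [175°–283.8°] cycloidal, h=8: full span → s += 8 → s = 50.0000
seg 4 [283.8°–321.5°] dwell: s stays 50.0000
seg 5 [321.5°–360°] simple-harmonic, h=-6: θ=334° here. β=12.5, B=38.5. -6/2·(1 − cos(π·0.3247)) = -1.4299 → s = 48.5701
radial distance = base radius + s = 27 + 48.5701 = 75.5701

75.5701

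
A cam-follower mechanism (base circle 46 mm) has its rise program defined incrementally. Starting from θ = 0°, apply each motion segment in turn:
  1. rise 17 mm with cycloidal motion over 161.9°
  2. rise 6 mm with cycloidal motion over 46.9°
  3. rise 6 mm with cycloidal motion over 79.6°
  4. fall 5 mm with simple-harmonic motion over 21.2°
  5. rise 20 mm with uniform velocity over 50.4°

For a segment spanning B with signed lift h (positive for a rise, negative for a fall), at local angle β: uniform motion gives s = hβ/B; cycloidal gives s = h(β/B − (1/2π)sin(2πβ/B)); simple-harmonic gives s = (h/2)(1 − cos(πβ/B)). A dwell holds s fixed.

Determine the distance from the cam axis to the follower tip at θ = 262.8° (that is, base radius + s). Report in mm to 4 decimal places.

seg 1 [0°–161.9°] cycloidal, h=17: full span → s += 17 → s = 17.0000
seg 2 [161.9°–208.8°] cycloidal, h=6: full span → s += 6 → s = 23.0000
seg 3 [208.8°–288.4°] cycloidal, h=6: θ=262.8° here. β=54, B=79.6. 6·(0.6784 − sin(2π·0.6784)/(2π)) = 4.9302 → s = 27.9302
radial distance = base radius + s = 46 + 27.9302 = 73.9302

73.9302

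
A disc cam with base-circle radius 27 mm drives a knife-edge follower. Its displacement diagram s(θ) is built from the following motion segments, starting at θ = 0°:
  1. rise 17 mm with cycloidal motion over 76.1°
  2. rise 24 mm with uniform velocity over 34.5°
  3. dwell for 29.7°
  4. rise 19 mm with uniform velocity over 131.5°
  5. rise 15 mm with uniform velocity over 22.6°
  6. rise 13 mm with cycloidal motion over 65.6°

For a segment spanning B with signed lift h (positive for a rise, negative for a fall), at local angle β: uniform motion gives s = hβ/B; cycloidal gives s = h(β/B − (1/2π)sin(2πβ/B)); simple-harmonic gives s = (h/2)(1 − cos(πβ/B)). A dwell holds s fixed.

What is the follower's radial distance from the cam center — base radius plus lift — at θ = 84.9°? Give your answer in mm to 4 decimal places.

seg 1 [0°–76.1°] cycloidal, h=17: full span → s += 17 → s = 17.0000
seg 2 [76.1°–110.6°] uniform, h=24: θ=84.9° here. β=8.8, B=34.5. 24·8.8/34.5 = 6.1217 → s = 23.1217
radial distance = base radius + s = 27 + 23.1217 = 50.1217

50.1217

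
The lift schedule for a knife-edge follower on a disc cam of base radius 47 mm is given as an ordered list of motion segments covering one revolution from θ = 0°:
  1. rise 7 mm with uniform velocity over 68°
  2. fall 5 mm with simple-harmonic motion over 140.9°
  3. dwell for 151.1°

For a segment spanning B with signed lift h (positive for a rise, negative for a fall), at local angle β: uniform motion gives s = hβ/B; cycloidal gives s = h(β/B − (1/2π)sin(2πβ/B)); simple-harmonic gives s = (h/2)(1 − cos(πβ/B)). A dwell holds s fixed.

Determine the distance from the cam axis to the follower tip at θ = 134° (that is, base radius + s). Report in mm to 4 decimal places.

seg 1 [0°–68°] uniform, h=7: full span → s += 7 → s = 7.0000
seg 2 [68°–208.9°] simple-harmonic, h=-5: θ=134° here. β=66, B=140.9. -5/2·(1 − cos(π·0.4684)) = -2.2524 → s = 4.7476
radial distance = base radius + s = 47 + 4.7476 = 51.7476

51.7476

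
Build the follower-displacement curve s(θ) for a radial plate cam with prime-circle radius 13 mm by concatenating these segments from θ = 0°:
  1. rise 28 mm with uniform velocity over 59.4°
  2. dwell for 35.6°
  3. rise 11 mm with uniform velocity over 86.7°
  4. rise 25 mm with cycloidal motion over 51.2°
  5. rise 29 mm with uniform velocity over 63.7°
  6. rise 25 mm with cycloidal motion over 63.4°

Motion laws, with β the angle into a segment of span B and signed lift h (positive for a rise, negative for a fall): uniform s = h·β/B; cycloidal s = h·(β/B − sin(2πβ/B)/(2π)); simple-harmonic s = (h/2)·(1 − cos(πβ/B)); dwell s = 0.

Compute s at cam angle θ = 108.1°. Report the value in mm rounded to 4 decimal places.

seg 1 [0°–59.4°] uniform, h=28: full span → s += 28 → s = 28.0000
seg 2 [59.4°–95°] dwell: s stays 28.0000
seg 3 [95°–181.7°] uniform, h=11: θ=108.1° here. β=13.1, B=86.7. 11·13.1/86.7 = 1.6621 → s = 29.6621

29.6621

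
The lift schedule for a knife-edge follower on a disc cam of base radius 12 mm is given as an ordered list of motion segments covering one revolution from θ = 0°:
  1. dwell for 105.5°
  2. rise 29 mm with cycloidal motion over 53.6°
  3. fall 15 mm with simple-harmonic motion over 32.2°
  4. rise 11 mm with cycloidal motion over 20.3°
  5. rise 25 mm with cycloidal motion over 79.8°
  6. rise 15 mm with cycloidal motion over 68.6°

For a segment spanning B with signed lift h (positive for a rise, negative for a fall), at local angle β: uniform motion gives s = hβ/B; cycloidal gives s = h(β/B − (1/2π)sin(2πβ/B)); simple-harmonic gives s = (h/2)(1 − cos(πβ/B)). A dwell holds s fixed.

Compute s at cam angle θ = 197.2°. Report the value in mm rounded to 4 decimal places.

seg 1 [0°–105.5°] dwell: s stays 0.0000
seg 2 [105.5°–159.1°] cycloidal, h=29: full span → s += 29 → s = 29.0000
seg 3 [159.1°–191.3°] simple-harmonic, h=-15: full span → s += -15 → s = 14.0000
seg 4 [191.3°–211.6°] cycloidal, h=11: θ=197.2° here. β=5.9, B=20.3. 11·(0.2906 − sin(2π·0.2906)/(2π)) = 1.5031 → s = 15.5031

15.5031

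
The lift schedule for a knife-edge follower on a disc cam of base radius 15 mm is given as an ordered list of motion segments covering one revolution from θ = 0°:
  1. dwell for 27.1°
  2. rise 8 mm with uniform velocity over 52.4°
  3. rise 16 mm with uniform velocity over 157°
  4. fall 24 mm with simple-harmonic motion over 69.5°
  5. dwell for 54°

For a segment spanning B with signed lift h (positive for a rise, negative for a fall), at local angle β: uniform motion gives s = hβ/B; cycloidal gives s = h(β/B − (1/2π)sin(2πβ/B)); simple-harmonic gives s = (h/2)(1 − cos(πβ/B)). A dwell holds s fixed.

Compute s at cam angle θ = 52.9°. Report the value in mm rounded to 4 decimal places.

seg 1 [0°–27.1°] dwell: s stays 0.0000
seg 2 [27.1°–79.5°] uniform, h=8: θ=52.9° here. β=25.8, B=52.4. 8·25.8/52.4 = 3.9389 → s = 3.9389

3.9389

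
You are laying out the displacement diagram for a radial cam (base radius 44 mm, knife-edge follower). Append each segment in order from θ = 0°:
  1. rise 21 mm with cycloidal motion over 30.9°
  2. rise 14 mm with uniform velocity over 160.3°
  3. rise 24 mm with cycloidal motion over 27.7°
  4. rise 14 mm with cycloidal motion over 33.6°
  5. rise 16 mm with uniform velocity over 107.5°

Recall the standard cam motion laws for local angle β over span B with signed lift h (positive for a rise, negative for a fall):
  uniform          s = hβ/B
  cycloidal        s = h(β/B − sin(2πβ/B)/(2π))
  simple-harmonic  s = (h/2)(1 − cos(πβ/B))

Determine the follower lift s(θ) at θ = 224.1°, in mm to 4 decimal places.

seg 1 [0°–30.9°] cycloidal, h=21: full span → s += 21 → s = 21.0000
seg 2 [30.9°–191.2°] uniform, h=14: full span → s += 14 → s = 35.0000
seg 3 [191.2°–218.9°] cycloidal, h=24: full span → s += 24 → s = 59.0000
seg 4 [218.9°–252.5°] cycloidal, h=14: θ=224.1° here. β=5.2, B=33.6. 14·(0.1548 − sin(2π·0.1548)/(2π)) = 0.3257 → s = 59.3257

59.3257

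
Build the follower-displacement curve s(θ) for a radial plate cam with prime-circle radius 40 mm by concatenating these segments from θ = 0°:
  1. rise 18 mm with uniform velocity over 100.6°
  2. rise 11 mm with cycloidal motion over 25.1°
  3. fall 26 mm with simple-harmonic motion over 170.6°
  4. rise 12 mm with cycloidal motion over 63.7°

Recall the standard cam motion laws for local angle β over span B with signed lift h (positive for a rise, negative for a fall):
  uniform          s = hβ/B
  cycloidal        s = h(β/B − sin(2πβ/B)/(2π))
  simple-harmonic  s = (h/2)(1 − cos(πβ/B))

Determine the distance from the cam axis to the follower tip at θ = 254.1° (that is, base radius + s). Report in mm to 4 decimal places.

seg 1 [0°–100.6°] uniform, h=18: full span → s += 18 → s = 18.0000
seg 2 [100.6°–125.7°] cycloidal, h=11: full span → s += 11 → s = 29.0000
seg 3 [125.7°–296.3°] simple-harmonic, h=-26: θ=254.1° here. β=128.4, B=170.6. -26/2·(1 − cos(π·0.7526)) = -22.2682 → s = 6.7318
radial distance = base radius + s = 40 + 6.7318 = 46.7318

46.7318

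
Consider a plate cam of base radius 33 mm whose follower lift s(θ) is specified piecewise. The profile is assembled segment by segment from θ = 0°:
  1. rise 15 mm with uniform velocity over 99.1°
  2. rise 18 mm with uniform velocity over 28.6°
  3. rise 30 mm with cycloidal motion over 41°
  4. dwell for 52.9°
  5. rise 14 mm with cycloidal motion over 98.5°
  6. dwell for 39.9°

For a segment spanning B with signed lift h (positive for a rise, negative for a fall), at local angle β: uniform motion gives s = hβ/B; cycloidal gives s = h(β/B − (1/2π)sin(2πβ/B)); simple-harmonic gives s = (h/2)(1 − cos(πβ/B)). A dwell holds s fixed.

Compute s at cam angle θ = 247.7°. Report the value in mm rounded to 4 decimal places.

seg 1 [0°–99.1°] uniform, h=15: full span → s += 15 → s = 15.0000
seg 2 [99.1°–127.7°] uniform, h=18: full span → s += 18 → s = 33.0000
seg 3 [127.7°–168.7°] cycloidal, h=30: full span → s += 30 → s = 63.0000
seg 4 [168.7°–221.6°] dwell: s stays 63.0000
seg 5 [221.6°–320.1°] cycloidal, h=14: θ=247.7° here. β=26.1, B=98.5. 14·(0.2650 − sin(2π·0.2650)/(2π)) = 1.4913 → s = 64.4913

64.4913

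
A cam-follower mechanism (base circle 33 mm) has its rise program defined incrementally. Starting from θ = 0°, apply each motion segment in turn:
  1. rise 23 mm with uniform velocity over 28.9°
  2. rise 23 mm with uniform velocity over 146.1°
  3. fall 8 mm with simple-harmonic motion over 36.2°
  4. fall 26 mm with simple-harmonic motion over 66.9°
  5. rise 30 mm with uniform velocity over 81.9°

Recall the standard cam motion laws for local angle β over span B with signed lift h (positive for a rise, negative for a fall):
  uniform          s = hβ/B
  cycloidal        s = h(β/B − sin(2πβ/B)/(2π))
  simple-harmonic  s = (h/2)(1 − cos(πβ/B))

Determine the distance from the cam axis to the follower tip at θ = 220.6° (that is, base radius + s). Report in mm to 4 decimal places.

seg 1 [0°–28.9°] uniform, h=23: full span → s += 23 → s = 23.0000
seg 2 [28.9°–175°] uniform, h=23: full span → s += 23 → s = 46.0000
seg 3 [175°–211.2°] simple-harmonic, h=-8: full span → s += -8 → s = 38.0000
seg 4 [211.2°–278.1°] simple-harmonic, h=-26: θ=220.6° here. β=9.4, B=66.9. -26/2·(1 − cos(π·0.1405)) = -1.2461 → s = 36.7539
radial distance = base radius + s = 33 + 36.7539 = 69.7539

69.7539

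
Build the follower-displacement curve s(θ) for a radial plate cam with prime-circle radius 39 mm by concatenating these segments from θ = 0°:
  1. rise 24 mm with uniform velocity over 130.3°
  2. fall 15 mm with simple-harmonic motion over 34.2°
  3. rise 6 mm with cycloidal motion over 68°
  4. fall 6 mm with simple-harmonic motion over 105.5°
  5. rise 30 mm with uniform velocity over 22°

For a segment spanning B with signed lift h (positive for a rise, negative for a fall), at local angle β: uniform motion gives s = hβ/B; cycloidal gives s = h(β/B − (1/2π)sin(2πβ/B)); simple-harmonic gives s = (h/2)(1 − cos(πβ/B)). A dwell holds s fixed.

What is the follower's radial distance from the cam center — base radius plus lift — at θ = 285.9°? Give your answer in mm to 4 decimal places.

seg 1 [0°–130.3°] uniform, h=24: full span → s += 24 → s = 24.0000
seg 2 [130.3°–164.5°] simple-harmonic, h=-15: full span → s += -15 → s = 9.0000
seg 3 [164.5°–232.5°] cycloidal, h=6: full span → s += 6 → s = 15.0000
seg 4 [232.5°–338°] simple-harmonic, h=-6: θ=285.9° here. β=53.4, B=105.5. -6/2·(1 − cos(π·0.5062)) = -3.0581 → s = 11.9419
radial distance = base radius + s = 39 + 11.9419 = 50.9419

50.9419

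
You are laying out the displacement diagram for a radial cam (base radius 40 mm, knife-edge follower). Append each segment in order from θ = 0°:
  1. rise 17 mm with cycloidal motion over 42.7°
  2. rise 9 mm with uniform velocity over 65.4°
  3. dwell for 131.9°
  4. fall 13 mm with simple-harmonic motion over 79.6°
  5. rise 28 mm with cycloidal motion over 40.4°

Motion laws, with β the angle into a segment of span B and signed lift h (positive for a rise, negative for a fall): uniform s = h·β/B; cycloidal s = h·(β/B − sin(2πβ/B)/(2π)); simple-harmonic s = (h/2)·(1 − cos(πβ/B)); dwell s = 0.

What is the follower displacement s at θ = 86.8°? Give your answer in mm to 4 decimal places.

seg 1 [0°–42.7°] cycloidal, h=17: full span → s += 17 → s = 17.0000
seg 2 [42.7°–108.1°] uniform, h=9: θ=86.8° here. β=44.1, B=65.4. 9·44.1/65.4 = 6.0688 → s = 23.0688

23.0688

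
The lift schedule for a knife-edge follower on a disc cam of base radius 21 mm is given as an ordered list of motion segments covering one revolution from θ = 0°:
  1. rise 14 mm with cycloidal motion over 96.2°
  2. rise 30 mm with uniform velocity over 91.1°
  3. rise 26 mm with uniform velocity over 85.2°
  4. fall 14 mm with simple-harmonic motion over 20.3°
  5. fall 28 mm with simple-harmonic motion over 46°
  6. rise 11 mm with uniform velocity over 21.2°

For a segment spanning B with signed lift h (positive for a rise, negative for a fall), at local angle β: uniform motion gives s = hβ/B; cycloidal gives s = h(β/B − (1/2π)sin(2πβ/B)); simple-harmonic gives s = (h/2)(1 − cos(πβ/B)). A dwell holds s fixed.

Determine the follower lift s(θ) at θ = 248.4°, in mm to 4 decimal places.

seg 1 [0°–96.2°] cycloidal, h=14: full span → s += 14 → s = 14.0000
seg 2 [96.2°–187.3°] uniform, h=30: full span → s += 30 → s = 44.0000
seg 3 [187.3°–272.5°] uniform, h=26: θ=248.4° here. β=61.1, B=85.2. 26·61.1/85.2 = 18.6455 → s = 62.6455

62.6455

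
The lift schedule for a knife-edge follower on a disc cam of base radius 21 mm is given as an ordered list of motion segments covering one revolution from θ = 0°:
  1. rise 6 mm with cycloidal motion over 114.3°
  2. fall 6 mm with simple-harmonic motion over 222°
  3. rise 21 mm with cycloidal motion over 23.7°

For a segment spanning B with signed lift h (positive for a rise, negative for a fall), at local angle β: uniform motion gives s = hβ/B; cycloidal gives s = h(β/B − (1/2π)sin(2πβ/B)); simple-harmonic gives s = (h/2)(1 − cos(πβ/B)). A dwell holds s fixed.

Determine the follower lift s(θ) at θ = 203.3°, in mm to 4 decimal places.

seg 1 [0°–114.3°] cycloidal, h=6: full span → s += 6 → s = 6.0000
seg 2 [114.3°–336.3°] simple-harmonic, h=-6: θ=203.3° here. β=89, B=222. -6/2·(1 − cos(π·0.4009)) = -2.0810 → s = 3.9190

3.9190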